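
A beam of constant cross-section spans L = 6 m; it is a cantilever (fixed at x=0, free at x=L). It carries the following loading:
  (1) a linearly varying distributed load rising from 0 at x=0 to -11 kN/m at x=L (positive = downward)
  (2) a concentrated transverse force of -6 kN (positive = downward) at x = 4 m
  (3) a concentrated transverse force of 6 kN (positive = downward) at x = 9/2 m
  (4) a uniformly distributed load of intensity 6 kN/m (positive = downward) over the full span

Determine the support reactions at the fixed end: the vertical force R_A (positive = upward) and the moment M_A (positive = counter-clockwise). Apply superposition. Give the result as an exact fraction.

R_A = 3 kN, M_A = -21 kN·m

Load 1 — triangular load w₀=-11 kN/m (0→w₀ over full span):
  R_A = w₀L/2 = (-11)·6/2 = -33 kN
  M_A = w₀L²/3 = (-11)·6²/3 = -132 kN·m
Load 2 — point force P=-6 kN at a=4 m (b=L-a=2):
  R_A = P = (-6) = -6 kN
  M_A = Pa = (-6)·4 = -24 kN·m
Load 3 — point force P=6 kN at a=9/2 m (b=L-a=3/2):
  R_A = P = 6 kN
  M_A = Pa = 6·(9/2) = 27 kN·m
Load 4 — uniform load w=6 kN/m over full span:
  R_A = wL = 6·6 = 36 kN
  M_A = wL²/2 = 6·6²/2 = 108 kN·m
Superposition: R_A = 3 kN, M_A = -21 kN·m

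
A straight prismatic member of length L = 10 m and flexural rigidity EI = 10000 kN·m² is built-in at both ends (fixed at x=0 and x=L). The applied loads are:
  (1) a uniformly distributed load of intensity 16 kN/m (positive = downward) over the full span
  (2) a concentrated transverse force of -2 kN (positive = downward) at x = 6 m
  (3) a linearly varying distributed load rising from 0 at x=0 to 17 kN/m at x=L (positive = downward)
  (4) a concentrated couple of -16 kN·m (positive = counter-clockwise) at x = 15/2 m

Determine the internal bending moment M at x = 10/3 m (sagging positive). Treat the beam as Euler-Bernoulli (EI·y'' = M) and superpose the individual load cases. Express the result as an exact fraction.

M(10/3) = 123236/2025 kN·m

Load 1 — uniform load w=16 kN/m over full span:
  M_1 = wLx/2 - wL²/12 - wx²/2 = 16·10·(10/3)/2 - 16·10²/12 - 16·(10/3)²/2 = 400/9 kN·m
Load 2 — point force P=-2 kN at a=6 m (b=L-a=4):
  M_2 = Pb²(3a+b)x/L³ - Pab²/L²  [x≤a] = (-2)·4²·(3·6+4)·(10/3)/10³ - (-2)·6·4²/10² = -32/75 kN·m
Load 3 — triangular load w₀=17 kN/m (0→w₀ over full span):
  M_3 = 3w₀Lx/20 - w₀L²/30 - w₀x³/(6L) = 3·17·10·(10/3)/20 - 17·10²/30 - 17·(10/3)³/(6·10) = 1445/81 kN·m
Load 4 — applied couple M₀=-16 kN·m at a=15/2 m (b=L-a=5/2):
  M_4 = R_Ax - M_A  [x≤a] with R_A=-9/5, M_A=-5 = (-9/5)·(10/3) - (-5) = -1 kN·m
Superposition: M = Σ M_i = 123236/2025 kN·m ≈ 60.857284 kN·m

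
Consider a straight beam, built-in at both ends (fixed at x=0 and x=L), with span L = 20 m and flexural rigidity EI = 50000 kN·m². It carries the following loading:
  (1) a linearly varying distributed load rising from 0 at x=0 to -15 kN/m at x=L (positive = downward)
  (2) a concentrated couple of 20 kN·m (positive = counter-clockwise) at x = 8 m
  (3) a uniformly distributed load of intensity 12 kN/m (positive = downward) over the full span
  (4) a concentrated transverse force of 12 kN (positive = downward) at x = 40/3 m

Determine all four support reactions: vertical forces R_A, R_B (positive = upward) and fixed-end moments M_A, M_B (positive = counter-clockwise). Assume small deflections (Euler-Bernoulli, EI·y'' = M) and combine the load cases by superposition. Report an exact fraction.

R_A = 17899/225 kN, M_A = 9908/45 kN·m, R_B = 5051/225 kN, M_B = -5812/45 kN·m

Load 1 — triangular load w₀=-15 kN/m (0→w₀ over full span):
  R_A = 3w₀L/20 = 3·(-15)·20/20 = -45 kN
  M_A = w₀L²/30 = (-15)·20²/30 = -200 kN·m
  R_B = 7w₀L/20 = 7·(-15)·20/20 = -105 kN
  M_B = -w₀L²/20 = -(-15)·20²/20 = 300 kN·m
Load 2 — applied couple M₀=20 kN·m at a=8 m (b=L-a=12):
  R_A = 6M₀ab/L³ = 6·20·8·12/20³ = 36/25 kN
  M_A = M₀b(2a-b)/L² = 20·12·(2·8-12)/20² = 12/5 kN·m
  R_B = -6M₀ab/L³ = -6·20·8·12/20³ = -36/25 kN
  M_B = M₀a(2b-a)/L² = 20·8·(2·12-8)/20² = 32/5 kN·m
Load 3 — uniform load w=12 kN/m over full span:
  R_A = wL/2 = 12·20/2 = 120 kN
  M_A = wL²/12 = 12·20²/12 = 400 kN·m
  R_B = wL/2 = 12·20/2 = 120 kN
  M_B = -wL²/12 = -12·20²/12 = -400 kN·m
Load 4 — point force P=12 kN at a=40/3 m (b=L-a=20/3):
  R_A = Pb²(3a+b)/L³ = 12·(20/3)²·(3·(40/3)+(20/3))/20³ = 28/9 kN
  M_A = Pab²/L² = 12·(40/3)·(20/3)²/20² = 160/9 kN·m
  R_B = Pa²(a+3b)/L³ = 12·(40/3)²·((40/3)+3·(20/3))/20³ = 80/9 kN
  M_B = -Pa²b/L² = -12·(40/3)²·(20/3)/20² = -320/9 kN·m
Superposition: R_A = 17899/225 kN, M_A = 9908/45 kN·m, R_B = 5051/225 kN, M_B = -5812/45 kN·m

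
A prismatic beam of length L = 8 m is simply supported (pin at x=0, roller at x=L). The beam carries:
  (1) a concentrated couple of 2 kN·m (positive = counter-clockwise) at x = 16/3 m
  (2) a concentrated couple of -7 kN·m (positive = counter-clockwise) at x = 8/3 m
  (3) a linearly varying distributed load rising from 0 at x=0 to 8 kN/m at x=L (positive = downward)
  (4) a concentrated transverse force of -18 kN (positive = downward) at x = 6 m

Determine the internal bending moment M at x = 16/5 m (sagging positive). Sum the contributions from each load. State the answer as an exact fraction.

Load 1 — applied couple M₀=2 kN·m at a=16/3 m (b=L-a=8/3):
  M_1 = M₀x/L  [x≤a] = 2·(16/5)/8 = 4/5 kN·m
Load 2 — applied couple M₀=-7 kN·m at a=8/3 m (b=L-a=16/3):
  M_2 = M₀x/L - M₀  [x>a] = (-7)·(16/5)/8 - (-7) = 21/5 kN·m
Load 3 — triangular load w₀=8 kN/m (0→w₀ over full span):
  M_3 = w₀Lx/6 - w₀x³/(6L) = 8·8·(16/5)/6 - 8·(16/5)³/(6·8) = 3584/125 kN·m
Load 4 — point force P=-18 kN at a=6 m (b=L-a=2):
  M_4 = Pbx/L  [x≤a] = (-18)·2·(16/5)/8 = -72/5 kN·m
Superposition: M = Σ M_i = 2409/125 kN·m ≈ 19.272000 kN·m

M(16/5) = 2409/125 kN·m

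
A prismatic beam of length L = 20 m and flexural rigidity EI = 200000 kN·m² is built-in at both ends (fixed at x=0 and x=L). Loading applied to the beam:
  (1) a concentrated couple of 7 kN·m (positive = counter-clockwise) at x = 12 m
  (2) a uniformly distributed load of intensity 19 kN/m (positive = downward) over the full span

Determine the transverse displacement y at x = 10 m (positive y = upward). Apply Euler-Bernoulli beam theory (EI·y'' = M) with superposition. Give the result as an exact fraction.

y(10) = -11917/300000 m

Load 1 — applied couple M₀=7 kN·m at a=12 m (b=L-a=8):
  y_1 = (R_Ax³/6 - M_Ax²/2)/EI  [x≤a] with R_A=63/125, M_A=56/25 = ((63/125)·10³/6 - (56/25)·10²/2)/200000 = -7/50000 m
Load 2 — uniform load w=19 kN/m over full span:
  y_2 = -wx²(L-x)²/(24EI) = -19·10²·(20-10)²/(24·200000) = -19/480 m
Superposition: y = Σ y_i = -11917/300000 m ≈ -0.039723 m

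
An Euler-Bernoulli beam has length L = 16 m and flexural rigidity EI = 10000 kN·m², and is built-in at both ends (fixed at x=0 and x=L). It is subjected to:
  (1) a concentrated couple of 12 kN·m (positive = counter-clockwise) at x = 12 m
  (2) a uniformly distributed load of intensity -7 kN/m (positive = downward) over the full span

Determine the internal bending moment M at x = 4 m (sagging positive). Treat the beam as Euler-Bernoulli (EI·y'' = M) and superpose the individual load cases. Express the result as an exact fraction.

Load 1 — applied couple M₀=12 kN·m at a=12 m (b=L-a=4):
  M_1 = R_Ax - M_A  [x≤a] with R_A=27/32, M_A=15/4 = (27/32)·4 - (15/4) = -3/8 kN·m
Load 2 — uniform load w=-7 kN/m over full span:
  M_2 = wLx/2 - wL²/12 - wx²/2 = (-7)·16·4/2 - (-7)·16²/12 - (-7)·4²/2 = -56/3 kN·m
Superposition: M = Σ M_i = -457/24 kN·m ≈ -19.041667 kN·m

M(4) = -457/24 kN·m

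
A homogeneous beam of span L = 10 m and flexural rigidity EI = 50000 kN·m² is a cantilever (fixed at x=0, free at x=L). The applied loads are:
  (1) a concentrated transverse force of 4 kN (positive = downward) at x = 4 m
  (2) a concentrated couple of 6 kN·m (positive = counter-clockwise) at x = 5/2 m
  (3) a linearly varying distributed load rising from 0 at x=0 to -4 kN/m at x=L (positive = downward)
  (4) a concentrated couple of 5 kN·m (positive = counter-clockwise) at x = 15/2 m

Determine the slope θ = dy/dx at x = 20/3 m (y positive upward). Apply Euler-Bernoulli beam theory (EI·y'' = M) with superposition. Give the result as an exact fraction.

θ(20/3) = 119969/12150000 rad

Load 1 — point force P=4 kN at a=4 m (b=L-a=6):
  θ_1 = -Pa²/(2EI)  [x>a] = -4·4²/(2·50000) = -2/3125 rad
Load 2 — applied couple M₀=6 kN·m at a=5/2 m (b=L-a=15/2):
  θ_2 = M₀a/EI  [x>a] = 6·(5/2)/50000 = 3/10000 rad
Load 3 — triangular load w₀=-4 kN/m (0→w₀ over full span):
  θ_3 = (w₀Lx²/4-w₀L²x/3-w₀x⁴/(24L))/EI = ((-4)·10·(20/3)²/4-(-4)·10²·(20/3)/3-(-4)·(20/3)⁴/(24·10))/50000 = 58/6075 rad
Load 4 — applied couple M₀=5 kN·m at a=15/2 m (b=L-a=5/2):
  θ_4 = M₀x/EI  [x≤a] = 5·(20/3)/50000 = 1/1500 rad
Superposition: θ = Σ θ_i = 119969/12150000 rad ≈ 0.009874 rad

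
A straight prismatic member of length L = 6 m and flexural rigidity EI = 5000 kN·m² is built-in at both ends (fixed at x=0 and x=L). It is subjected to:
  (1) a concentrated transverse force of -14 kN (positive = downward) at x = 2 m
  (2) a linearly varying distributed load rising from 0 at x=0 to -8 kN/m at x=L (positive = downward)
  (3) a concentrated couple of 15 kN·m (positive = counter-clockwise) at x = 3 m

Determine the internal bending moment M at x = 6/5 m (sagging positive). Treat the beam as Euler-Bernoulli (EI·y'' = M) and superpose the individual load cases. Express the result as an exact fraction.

M(6/5) = 1047/500 kN·m

Load 1 — point force P=-14 kN at a=2 m (b=L-a=4):
  M_1 = Pb²(3a+b)x/L³ - Pab²/L²  [x≤a] = (-14)·4²·(3·2+4)·(6/5)/6³ - (-14)·2·4²/6² = 0 kN·m
Load 2 — triangular load w₀=-8 kN/m (0→w₀ over full span):
  M_2 = 3w₀Lx/20 - w₀L²/30 - w₀x³/(6L) = 3·(-8)·6·(6/5)/20 - (-8)·6²/30 - (-8)·(6/5)³/(6·6) = 168/125 kN·m
Load 3 — applied couple M₀=15 kN·m at a=3 m (b=L-a=3):
  M_3 = R_Ax - M_A  [x≤a] with R_A=15/4, M_A=15/4 = (15/4)·(6/5) - (15/4) = 3/4 kN·m
Superposition: M = Σ M_i = 1047/500 kN·m ≈ 2.094000 kN·m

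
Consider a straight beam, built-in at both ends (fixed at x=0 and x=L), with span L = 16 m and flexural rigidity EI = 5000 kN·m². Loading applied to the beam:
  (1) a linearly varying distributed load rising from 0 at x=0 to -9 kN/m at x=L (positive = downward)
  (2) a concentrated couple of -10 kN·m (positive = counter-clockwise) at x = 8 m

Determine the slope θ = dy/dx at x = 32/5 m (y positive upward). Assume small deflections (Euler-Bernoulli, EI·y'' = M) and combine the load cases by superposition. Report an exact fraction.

θ(32/5) = 6662/390625 rad

Load 1 — triangular load w₀=-9 kN/m (0→w₀ over full span):
  θ_1 = -w₀(2x(L-x)(L-2x)(x+2L)+x²(L-x)²)/(120LEI) = -(-9)·(2·(32/5)·(16-(32/5))·(16-2·(32/5))·((32/5)+2·16)+(32/5)²·(16-(32/5))²)/(120·16·5000) = 6912/390625 rad
Load 2 — applied couple M₀=-10 kN·m at a=8 m (b=L-a=8):
  θ_2 = (R_Ax²/2 - M_Ax)/EI  [x≤a] with R_A=-15/16, M_A=-5/2 = ((-15/16)·(32/5)²/2 - (-5/2)·(32/5))/5000 = -2/3125 rad
Superposition: θ = Σ θ_i = 6662/390625 rad ≈ 0.017055 rad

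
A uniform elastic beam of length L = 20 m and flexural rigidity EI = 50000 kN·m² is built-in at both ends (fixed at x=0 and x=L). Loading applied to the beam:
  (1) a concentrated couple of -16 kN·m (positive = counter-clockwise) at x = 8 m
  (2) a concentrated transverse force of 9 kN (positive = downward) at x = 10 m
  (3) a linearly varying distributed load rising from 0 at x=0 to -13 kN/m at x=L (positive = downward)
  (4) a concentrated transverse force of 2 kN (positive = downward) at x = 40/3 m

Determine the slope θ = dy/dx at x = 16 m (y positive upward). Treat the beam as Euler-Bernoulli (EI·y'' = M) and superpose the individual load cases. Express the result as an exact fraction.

Load 1 — applied couple M₀=-16 kN·m at a=8 m (b=L-a=12):
  θ_1 = (R_Ax²/2 - M_Ax - M₀(x-a))/EI  [x>a] with R_A=-144/125, M_A=-48/25 = ((-144/125)·16²/2 - (-48/25)·16 - (-16)·(16-8))/50000 = 88/390625 rad
Load 2 — point force P=9 kN at a=10 m (b=L-a=10):
  θ_2 = Pa²(L-x)(2bL-(3b+a)(L-x))/(2L³EI)  [x>a] = 9·10²·(20-16)·(2·10·20-(3·10+10)·(20-16))/(2·20³·50000) = 27/25000 rad
Load 3 — triangular load w₀=-13 kN/m (0→w₀ over full span):
  θ_3 = -w₀(2x(L-x)(L-2x)(x+2L)+x²(L-x)²)/(120LEI) = -(-13)·(2·16·(20-16)·(20-2·16)·(16+2·20)+16²·(20-16)²)/(120·20·50000) = -416/46875 rad
Load 4 — point force P=2 kN at a=40/3 m (b=L-a=20/3):
  θ_4 = Pa²(L-x)(2bL-(3b+a)(L-x))/(2L³EI)  [x>a] = 2·(40/3)²·(20-16)·(2·(20/3)·20-(3·(20/3)+(40/3))·(20-16))/(2·20³·50000) = 4/16875 rad
Superposition: θ = Σ θ_i = -618667/84375000 rad ≈ -0.007332 rad

θ(16) = -618667/84375000 rad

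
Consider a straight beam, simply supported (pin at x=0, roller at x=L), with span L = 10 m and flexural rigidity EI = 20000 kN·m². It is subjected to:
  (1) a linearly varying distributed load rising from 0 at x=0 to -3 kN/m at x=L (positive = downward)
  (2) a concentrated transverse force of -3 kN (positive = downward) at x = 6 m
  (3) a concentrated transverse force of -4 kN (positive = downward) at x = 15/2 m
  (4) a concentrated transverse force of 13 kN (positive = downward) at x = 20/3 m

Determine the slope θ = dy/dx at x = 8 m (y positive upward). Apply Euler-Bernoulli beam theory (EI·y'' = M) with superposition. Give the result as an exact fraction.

θ(8) = -61651/64800000 rad

Load 1 — triangular load w₀=-3 kN/m (0→w₀ over full span):
  θ_1 = -w₀(7L⁴-30L²x²+15x⁴)/(360LEI) = -(-3)·(7·10⁴-30·10²·8²+15·8⁴)/(360·10·20000) = -757/300000 rad
Load 2 — point force P=-3 kN at a=6 m (b=L-a=4):
  θ_2 = -Pa(2L²-6Lx+3x²+a²)/(6LEI)  [x>a] = -(-3)·6·(2·10²-6·10·8+3·8²+6²)/(6·10·20000) = -39/50000 rad
Load 3 — point force P=-4 kN at a=15/2 m (b=L-a=5/2):
  θ_3 = -Pa(2L²-6Lx+3x²+a²)/(6LEI)  [x>a] = -(-4)·(15/2)·(2·10²-6·10·8+3·8²+(15/2)²)/(6·10·20000) = -127/160000 rad
Load 4 — point force P=13 kN at a=20/3 m (b=L-a=10/3):
  θ_4 = -Pa(2L²-6Lx+3x²+a²)/(6LEI)  [x>a] = -13·(20/3)·(2·10²-6·10·8+3·8²+(20/3)²)/(6·10·20000) = 637/202500 rad
Superposition: θ = Σ θ_i = -61651/64800000 rad ≈ -0.000951 rad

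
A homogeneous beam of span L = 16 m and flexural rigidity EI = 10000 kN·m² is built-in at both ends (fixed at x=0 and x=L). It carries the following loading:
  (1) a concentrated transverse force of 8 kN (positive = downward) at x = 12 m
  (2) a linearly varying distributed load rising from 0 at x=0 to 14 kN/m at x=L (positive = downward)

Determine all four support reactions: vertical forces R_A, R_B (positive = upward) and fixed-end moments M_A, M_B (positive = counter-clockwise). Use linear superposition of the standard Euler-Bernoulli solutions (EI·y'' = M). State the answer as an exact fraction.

Load 1 — point force P=8 kN at a=12 m (b=L-a=4):
  R_A = Pb²(3a+b)/L³ = 8·4²·(3·12+4)/16³ = 5/4 kN
  M_A = Pab²/L² = 8·12·4²/16² = 6 kN·m
  R_B = Pa²(a+3b)/L³ = 8·12²·(12+3·4)/16³ = 27/4 kN
  M_B = -Pa²b/L² = -8·12²·4/16² = -18 kN·m
Load 2 — triangular load w₀=14 kN/m (0→w₀ over full span):
  R_A = 3w₀L/20 = 3·14·16/20 = 168/5 kN
  M_A = w₀L²/30 = 14·16²/30 = 1792/15 kN·m
  R_B = 7w₀L/20 = 7·14·16/20 = 392/5 kN
  M_B = -w₀L²/20 = -14·16²/20 = -896/5 kN·m
Superposition: R_A = 697/20 kN, M_A = 1882/15 kN·m, R_B = 1703/20 kN, M_B = -986/5 kN·m

R_A = 697/20 kN, M_A = 1882/15 kN·m, R_B = 1703/20 kN, M_B = -986/5 kN·m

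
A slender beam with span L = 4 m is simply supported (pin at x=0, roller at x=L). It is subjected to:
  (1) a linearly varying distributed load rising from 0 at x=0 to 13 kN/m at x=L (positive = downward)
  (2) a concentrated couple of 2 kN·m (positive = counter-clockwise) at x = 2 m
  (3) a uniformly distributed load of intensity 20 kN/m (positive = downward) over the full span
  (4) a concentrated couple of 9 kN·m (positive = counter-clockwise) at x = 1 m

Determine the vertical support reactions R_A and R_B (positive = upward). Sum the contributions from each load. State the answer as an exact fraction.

R_A = 617/12 kN, R_B = 655/12 kN

Load 1 — triangular load w₀=13 kN/m (0→w₀ over full span):
  R_A = w₀L/6 = 13·4/6 = 26/3 kN
  R_B = w₀L/3 = 13·4/3 = 52/3 kN
Load 2 — applied couple M₀=2 kN·m at a=2 m (b=L-a=2):
  R_A = M₀/L = 2/4 = 1/2 kN
  R_B = -M₀/L = -2/4 = -1/2 kN
Load 3 — uniform load w=20 kN/m over full span:
  R_A = wL/2 = 20·4/2 = 40 kN
  R_B = wL/2 = 20·4/2 = 40 kN
Load 4 — applied couple M₀=9 kN·m at a=1 m (b=L-a=3):
  R_A = M₀/L = 9/4 kN
  R_B = -M₀/L = -9/4 kN
Superposition: R_A = 617/12 kN, R_B = 655/12 kN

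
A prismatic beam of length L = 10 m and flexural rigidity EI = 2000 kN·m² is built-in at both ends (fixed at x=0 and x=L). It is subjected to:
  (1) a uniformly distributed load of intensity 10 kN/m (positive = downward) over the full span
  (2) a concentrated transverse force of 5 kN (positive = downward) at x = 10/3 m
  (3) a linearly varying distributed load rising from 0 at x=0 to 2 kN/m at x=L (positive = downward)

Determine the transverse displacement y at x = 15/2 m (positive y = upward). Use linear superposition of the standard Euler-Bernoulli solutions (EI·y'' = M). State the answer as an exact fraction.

y(15/2) = -28333/331776 m

Load 1 — uniform load w=10 kN/m over full span:
  y_1 = -wx²(L-x)²/(24EI) = -10·(15/2)²·(10-(15/2))²/(24·2000) = -75/1024 m
Load 2 — point force P=5 kN at a=10/3 m (b=L-a=20/3):
  y_2 = -Pa²(L-x)²(3bL-(3b+a)(L-x))/(6L³EI)  [x>a] = -5·(10/3)²·(10-(15/2))²·(3·(20/3)·10-(3·(20/3)+(10/3))·(10-(15/2)))/(6·10³·2000) = -85/20736 m
Load 3 — triangular load w₀=2 kN/m (0→w₀ over full span):
  y_3 = -w₀x²(L-x)²(x+2L)/(120LEI) = -2·(15/2)²·(10-(15/2))²·((15/2)+2·10)/(120·10·2000) = -33/4096 m
Superposition: y = Σ y_i = -28333/331776 m ≈ -0.085398 m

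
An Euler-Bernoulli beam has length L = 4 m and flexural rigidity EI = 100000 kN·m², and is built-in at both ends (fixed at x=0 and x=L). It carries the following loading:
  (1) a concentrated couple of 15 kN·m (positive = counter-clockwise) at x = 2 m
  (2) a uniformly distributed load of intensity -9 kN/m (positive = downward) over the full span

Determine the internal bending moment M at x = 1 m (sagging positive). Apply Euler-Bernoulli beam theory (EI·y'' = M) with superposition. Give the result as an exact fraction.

Load 1 — applied couple M₀=15 kN·m at a=2 m (b=L-a=2):
  M_1 = R_Ax - M_A  [x≤a] with R_A=45/8, M_A=15/4 = (45/8)·1 - (15/4) = 15/8 kN·m
Load 2 — uniform load w=-9 kN/m over full span:
  M_2 = wLx/2 - wL²/12 - wx²/2 = (-9)·4·1/2 - (-9)·4²/12 - (-9)·1²/2 = -3/2 kN·m
Superposition: M = Σ M_i = 3/8 kN·m ≈ 0.375000 kN·m

M(1) = 3/8 kN·m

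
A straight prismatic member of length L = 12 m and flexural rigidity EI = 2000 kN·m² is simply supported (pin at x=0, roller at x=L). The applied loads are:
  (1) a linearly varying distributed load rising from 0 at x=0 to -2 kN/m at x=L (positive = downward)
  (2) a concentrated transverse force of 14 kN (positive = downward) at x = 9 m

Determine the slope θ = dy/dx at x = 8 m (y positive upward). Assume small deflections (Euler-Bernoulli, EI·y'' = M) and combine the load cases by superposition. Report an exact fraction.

Load 1 — triangular load w₀=-2 kN/m (0→w₀ over full span):
  θ_1 = -w₀(7L⁴-30L²x²+15x⁴)/(360LEI) = -(-2)·(7·12⁴-30·12²·8²+15·8⁴)/(360·12·2000) = -91/5625 rad
Load 2 — point force P=14 kN at a=9 m (b=L-a=3):
  θ_2 = -Pb(L²-b²-3x²)/(6LEI)  [x≤a] = -14·3·(12²-3²-3·8²)/(6·12·2000) = 133/8000 rad
Superposition: θ = Σ θ_i = 161/360000 rad ≈ 0.000447 rad

θ(8) = 161/360000 rad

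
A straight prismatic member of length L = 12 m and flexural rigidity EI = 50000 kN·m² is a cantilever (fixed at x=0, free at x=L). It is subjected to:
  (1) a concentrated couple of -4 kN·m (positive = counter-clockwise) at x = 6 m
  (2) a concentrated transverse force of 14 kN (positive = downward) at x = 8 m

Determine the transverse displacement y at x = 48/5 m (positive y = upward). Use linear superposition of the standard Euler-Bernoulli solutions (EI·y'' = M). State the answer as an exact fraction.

y(48/5) = -6121/93750 m

Load 1 — applied couple M₀=-4 kN·m at a=6 m (b=L-a=6):
  y_1 = M₀a(2x-a)/(2EI)  [x>a] = (-4)·6·(2·(48/5)-6)/(2·50000) = -99/31250 m
Load 2 — point force P=14 kN at a=8 m (b=L-a=4):
  y_2 = -Pa²(3x-a)/(6EI)  [x>a] = -14·8²·(3·(48/5)-8)/(6·50000) = -2912/46875 m
Superposition: y = Σ y_i = -6121/93750 m ≈ -0.065291 m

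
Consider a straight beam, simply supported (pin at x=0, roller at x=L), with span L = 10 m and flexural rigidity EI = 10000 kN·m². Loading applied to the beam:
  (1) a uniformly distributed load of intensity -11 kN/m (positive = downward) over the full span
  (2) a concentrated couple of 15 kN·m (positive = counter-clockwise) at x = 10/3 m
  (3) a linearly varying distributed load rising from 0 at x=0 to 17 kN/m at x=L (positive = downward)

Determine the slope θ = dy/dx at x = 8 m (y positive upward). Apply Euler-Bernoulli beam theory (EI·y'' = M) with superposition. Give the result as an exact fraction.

Load 1 — uniform load w=-11 kN/m over full span:
  θ_1 = -w(L³-6Lx²+4x³)/(24EI) = -(-11)·(10³-6·10·8²+4·8³)/(24·10000) = -363/10000 rad
Load 2 — applied couple M₀=15 kN·m at a=10/3 m (b=L-a=20/3):
  θ_2 = (M₀x²/(2L)-M₀(x-a)+C₁)/EI  [x>a] with C₁=M₀(3b²-L²)/(6L)=25/3 = (15·8²/(2·10)-15·(8-(10/3))+(25/3))/10000 = -41/30000 rad
Load 3 — triangular load w₀=17 kN/m (0→w₀ over full span):
  θ_3 = -w₀(7L⁴-30L²x²+15x⁴)/(360LEI) = -17·(7·10⁴-30·10²·8²+15·8⁴)/(360·10·10000) = 12869/450000 rad
Superposition: θ = Σ θ_i = -4081/450000 rad ≈ -0.009069 rad

θ(8) = -4081/450000 rad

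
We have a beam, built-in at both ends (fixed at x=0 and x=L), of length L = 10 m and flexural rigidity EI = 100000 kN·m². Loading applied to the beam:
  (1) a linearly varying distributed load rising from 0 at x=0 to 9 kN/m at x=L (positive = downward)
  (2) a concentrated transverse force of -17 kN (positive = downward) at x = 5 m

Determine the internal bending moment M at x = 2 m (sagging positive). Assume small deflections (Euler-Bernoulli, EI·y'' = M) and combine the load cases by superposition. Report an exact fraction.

Load 1 — triangular load w₀=9 kN/m (0→w₀ over full span):
  M_1 = 3w₀Lx/20 - w₀L²/30 - w₀x³/(6L) = 3·9·10·2/20 - 9·10²/30 - 9·2³/(6·10) = -21/5 kN·m
Load 2 — point force P=-17 kN at a=5 m (b=L-a=5):
  M_2 = Pb²(3a+b)x/L³ - Pab²/L²  [x≤a] = (-17)·5²·(3·5+5)·2/10³ - (-17)·5·5²/10² = 17/4 kN·m
Superposition: M = Σ M_i = 1/20 kN·m ≈ 0.050000 kN·m

M(2) = 1/20 kN·m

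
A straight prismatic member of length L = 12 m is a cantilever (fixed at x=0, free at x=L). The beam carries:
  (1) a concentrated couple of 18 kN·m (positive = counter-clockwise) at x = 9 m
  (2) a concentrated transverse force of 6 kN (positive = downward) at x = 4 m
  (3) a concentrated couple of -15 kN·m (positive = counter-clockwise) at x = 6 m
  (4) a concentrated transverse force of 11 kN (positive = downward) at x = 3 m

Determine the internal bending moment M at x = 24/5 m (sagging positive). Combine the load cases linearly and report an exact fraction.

M(24/5) = 3 kN·m

Load 1 — applied couple M₀=18 kN·m at a=9 m (b=L-a=3):
  M_1 = M₀  [x≤a] = 18 = 18 kN·m
Load 2 — point force P=6 kN at a=4 m (b=L-a=8):
  M_2 = 0  [x>a] = 0 kN·m
Load 3 — applied couple M₀=-15 kN·m at a=6 m (b=L-a=6):
  M_3 = M₀  [x≤a] = (-15) = -15 kN·m
Load 4 — point force P=11 kN at a=3 m (b=L-a=9):
  M_4 = 0  [x>a] = 0 kN·m
Superposition: M = Σ M_i = 3 kN·m ≈ 3.000000 kN·m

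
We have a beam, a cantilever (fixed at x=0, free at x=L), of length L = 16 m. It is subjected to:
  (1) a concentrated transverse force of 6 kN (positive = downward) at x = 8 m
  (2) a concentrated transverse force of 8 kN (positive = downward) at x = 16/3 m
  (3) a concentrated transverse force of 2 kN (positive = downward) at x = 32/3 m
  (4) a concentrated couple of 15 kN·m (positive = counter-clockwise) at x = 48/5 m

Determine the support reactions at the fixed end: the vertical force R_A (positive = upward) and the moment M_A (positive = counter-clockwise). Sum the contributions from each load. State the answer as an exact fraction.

Load 1 — point force P=6 kN at a=8 m (b=L-a=8):
  R_A = P = 6 kN
  M_A = Pa = 6·8 = 48 kN·m
Load 2 — point force P=8 kN at a=16/3 m (b=L-a=32/3):
  R_A = P = 8 kN
  M_A = Pa = 8·(16/3) = 128/3 kN·m
Load 3 — point force P=2 kN at a=32/3 m (b=L-a=16/3):
  R_A = P = 2 kN
  M_A = Pa = 2·(32/3) = 64/3 kN·m
Load 4 — applied couple M₀=15 kN·m at a=48/5 m (b=L-a=32/5):
  R_A = 0 kN
  M_A = -M₀ = -15 kN·m
Superposition: R_A = 16 kN, M_A = 97 kN·m

R_A = 16 kN, M_A = 97 kN·m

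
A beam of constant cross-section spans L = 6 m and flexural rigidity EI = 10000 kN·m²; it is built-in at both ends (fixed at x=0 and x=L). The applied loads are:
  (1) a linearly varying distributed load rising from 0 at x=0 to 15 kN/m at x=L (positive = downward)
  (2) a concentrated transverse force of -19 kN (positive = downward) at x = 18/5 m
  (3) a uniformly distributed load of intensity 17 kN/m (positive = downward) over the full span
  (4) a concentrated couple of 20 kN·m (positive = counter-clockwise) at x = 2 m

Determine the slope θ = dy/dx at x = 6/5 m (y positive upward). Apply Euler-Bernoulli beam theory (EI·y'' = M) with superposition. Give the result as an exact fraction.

θ(6/5) = -11701/3906250 rad

Load 1 — triangular load w₀=15 kN/m (0→w₀ over full span):
  θ_1 = -w₀(2x(L-x)(L-2x)(x+2L)+x²(L-x)²)/(120LEI) = -15·(2·(6/5)·(6-(6/5))·(6-2·(6/5))·((6/5)+2·6)+(6/5)²·(6-(6/5))²)/(120·6·10000) = -189/156250 rad
Load 2 — point force P=-19 kN at a=18/5 m (b=L-a=12/5):
  θ_2 = -Pb²x(2aL-(3a+b)x)/(2L³EI)  [x≤a] = -(-19)·(12/5)²·(6/5)·(2·(18/5)·6-(3·(18/5)+(12/5))·(6/5))/(2·6³·10000) = 3249/3906250 rad
Load 3 — uniform load w=17 kN/m over full span:
  θ_3 = -wx(L-x)(L-2x)/(12EI) = -17·(6/5)·(6-(6/5))·(6-2·(6/5))/(12·10000) = -459/156250 rad
Load 4 — applied couple M₀=20 kN·m at a=2 m (b=L-a=4):
  θ_4 = (R_Ax²/2 - M_Ax)/EI  [x≤a] with R_A=40/9, M_A=0 = ((40/9)·(6/5)²/2 - 0·(6/5))/10000 = 1/3125 rad
Superposition: θ = Σ θ_i = -11701/3906250 rad ≈ -0.002995 rad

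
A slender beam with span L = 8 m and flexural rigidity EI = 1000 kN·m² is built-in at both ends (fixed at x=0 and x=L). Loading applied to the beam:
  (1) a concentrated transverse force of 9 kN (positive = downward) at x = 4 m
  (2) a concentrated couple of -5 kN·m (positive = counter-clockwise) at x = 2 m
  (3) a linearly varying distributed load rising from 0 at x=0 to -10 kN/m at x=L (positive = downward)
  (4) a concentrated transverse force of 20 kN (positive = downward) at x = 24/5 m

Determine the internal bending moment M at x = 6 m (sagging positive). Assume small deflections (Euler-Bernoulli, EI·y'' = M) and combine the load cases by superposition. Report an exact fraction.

Load 1 — point force P=9 kN at a=4 m (b=L-a=4):
  M_1 = Pa²(a+3b)(L-x)/L³ - Pa²b/L²  [x>a] = 9·4²·(4+3·4)·(8-6)/8³ - 9·4²·4/8² = 0 kN·m
Load 2 — applied couple M₀=-5 kN·m at a=2 m (b=L-a=6):
  M_2 = R_Ax - M_A - M₀  [x>a] with R_A=-45/64, M_A=15/16 = (-45/64)·6 - (15/16) - (-5) = -5/32 kN·m
Load 3 — triangular load w₀=-10 kN/m (0→w₀ over full span):
  M_3 = 3w₀Lx/20 - w₀L²/30 - w₀x³/(6L) = 3·(-10)·8·6/20 - (-10)·8²/30 - (-10)·6³/(6·8) = -17/3 kN·m
Load 4 — point force P=20 kN at a=24/5 m (b=L-a=16/5):
  M_4 = Pa²(a+3b)(L-x)/L³ - Pa²b/L²  [x>a] = 20·(24/5)²·((24/5)+3·(16/5))·(8-6)/8³ - 20·(24/5)²·(16/5)/8² = 72/25 kN·m
Superposition: M = Σ M_i = -7063/2400 kN·m ≈ -2.942917 kN·m

M(6) = -7063/2400 kN·m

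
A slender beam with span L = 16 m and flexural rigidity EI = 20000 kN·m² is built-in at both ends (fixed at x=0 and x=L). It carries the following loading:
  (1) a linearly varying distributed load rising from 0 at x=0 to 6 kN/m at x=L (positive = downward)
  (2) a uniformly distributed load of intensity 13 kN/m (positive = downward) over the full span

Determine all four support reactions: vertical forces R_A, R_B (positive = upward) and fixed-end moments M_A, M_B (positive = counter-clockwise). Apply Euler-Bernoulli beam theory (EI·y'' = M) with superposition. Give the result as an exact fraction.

R_A = 592/5 kN, M_A = 4928/15 kN·m, R_B = 688/5 kN, M_B = -5312/15 kN·m

Load 1 — triangular load w₀=6 kN/m (0→w₀ over full span):
  R_A = 3w₀L/20 = 3·6·16/20 = 72/5 kN
  M_A = w₀L²/30 = 6·16²/30 = 256/5 kN·m
  R_B = 7w₀L/20 = 7·6·16/20 = 168/5 kN
  M_B = -w₀L²/20 = -6·16²/20 = -384/5 kN·m
Load 2 — uniform load w=13 kN/m over full span:
  R_A = wL/2 = 13·16/2 = 104 kN
  M_A = wL²/12 = 13·16²/12 = 832/3 kN·m
  R_B = wL/2 = 13·16/2 = 104 kN
  M_B = -wL²/12 = -13·16²/12 = -832/3 kN·m
Superposition: R_A = 592/5 kN, M_A = 4928/15 kN·m, R_B = 688/5 kN, M_B = -5312/15 kN·m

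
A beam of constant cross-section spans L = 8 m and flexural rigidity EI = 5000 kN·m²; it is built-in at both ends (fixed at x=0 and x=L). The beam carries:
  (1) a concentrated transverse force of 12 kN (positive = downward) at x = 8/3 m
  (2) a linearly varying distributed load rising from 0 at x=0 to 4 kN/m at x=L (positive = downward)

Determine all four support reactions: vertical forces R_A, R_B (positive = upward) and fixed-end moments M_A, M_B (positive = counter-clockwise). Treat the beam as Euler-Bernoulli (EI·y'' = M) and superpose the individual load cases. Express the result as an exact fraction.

Load 1 — point force P=12 kN at a=8/3 m (b=L-a=16/3):
  R_A = Pb²(3a+b)/L³ = 12·(16/3)²·(3·(8/3)+(16/3))/8³ = 80/9 kN
  M_A = Pab²/L² = 12·(8/3)·(16/3)²/8² = 128/9 kN·m
  R_B = Pa²(a+3b)/L³ = 12·(8/3)²·((8/3)+3·(16/3))/8³ = 28/9 kN
  M_B = -Pa²b/L² = -12·(8/3)²·(16/3)/8² = -64/9 kN·m
Load 2 — triangular load w₀=4 kN/m (0→w₀ over full span):
  R_A = 3w₀L/20 = 3·4·8/20 = 24/5 kN
  M_A = w₀L²/30 = 4·8²/30 = 128/15 kN·m
  R_B = 7w₀L/20 = 7·4·8/20 = 56/5 kN
  M_B = -w₀L²/20 = -4·8²/20 = -64/5 kN·m
Superposition: R_A = 616/45 kN, M_A = 1024/45 kN·m, R_B = 644/45 kN, M_B = -896/45 kN·m

R_A = 616/45 kN, M_A = 1024/45 kN·m, R_B = 644/45 kN, M_B = -896/45 kN·m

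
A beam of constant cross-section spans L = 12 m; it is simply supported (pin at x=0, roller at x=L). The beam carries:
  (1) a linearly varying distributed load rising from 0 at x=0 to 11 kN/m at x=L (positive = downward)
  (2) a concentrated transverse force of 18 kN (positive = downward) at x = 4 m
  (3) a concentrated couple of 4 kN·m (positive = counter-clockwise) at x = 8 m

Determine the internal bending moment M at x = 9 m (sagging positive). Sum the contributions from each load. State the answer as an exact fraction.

M(9) = 829/8 kN·m

Load 1 — triangular load w₀=11 kN/m (0→w₀ over full span):
  M_1 = w₀Lx/6 - w₀x³/(6L) = 11·12·9/6 - 11·9³/(6·12) = 693/8 kN·m
Load 2 — point force P=18 kN at a=4 m (b=L-a=8):
  M_2 = Pa(L-x)/L  [x>a] = 18·4·(12-9)/12 = 18 kN·m
Load 3 — applied couple M₀=4 kN·m at a=8 m (b=L-a=4):
  M_3 = M₀x/L - M₀  [x>a] = 4·9/12 - 4 = -1 kN·m
Superposition: M = Σ M_i = 829/8 kN·m ≈ 103.625000 kN·m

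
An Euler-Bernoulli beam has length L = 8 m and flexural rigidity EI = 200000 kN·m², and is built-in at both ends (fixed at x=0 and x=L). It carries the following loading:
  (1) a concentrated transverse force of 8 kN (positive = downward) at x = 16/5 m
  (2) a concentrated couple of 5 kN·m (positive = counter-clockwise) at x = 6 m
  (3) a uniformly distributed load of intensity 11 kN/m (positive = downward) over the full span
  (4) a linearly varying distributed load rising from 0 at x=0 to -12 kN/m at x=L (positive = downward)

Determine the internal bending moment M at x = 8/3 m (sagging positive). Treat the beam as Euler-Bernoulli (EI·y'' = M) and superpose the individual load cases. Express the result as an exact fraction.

M(8/3) = 886507/54000 kN·m

Load 1 — point force P=8 kN at a=16/5 m (b=L-a=24/5):
  M_1 = Pb²(3a+b)x/L³ - Pab²/L²  [x≤a] = 8·(24/5)²·(3·(16/5)+(24/5))·(8/3)/8³ - 8·(16/5)·(24/5)²/8² = 576/125 kN·m
Load 2 — applied couple M₀=5 kN·m at a=6 m (b=L-a=2):
  M_2 = R_Ax - M_A  [x≤a] with R_A=45/64, M_A=25/16 = (45/64)·(8/3) - (25/16) = 5/16 kN·m
Load 3 — uniform load w=11 kN/m over full span:
  M_3 = wLx/2 - wL²/12 - wx²/2 = 11·8·(8/3)/2 - 11·8²/12 - 11·(8/3)²/2 = 176/9 kN·m
Load 4 — triangular load w₀=-12 kN/m (0→w₀ over full span):
  M_4 = 3w₀Lx/20 - w₀L²/30 - w₀x³/(6L) = 3·(-12)·8·(8/3)/20 - (-12)·8²/30 - (-12)·(8/3)³/(6·8) = -1088/135 kN·m
Superposition: M = Σ M_i = 886507/54000 kN·m ≈ 16.416796 kN·m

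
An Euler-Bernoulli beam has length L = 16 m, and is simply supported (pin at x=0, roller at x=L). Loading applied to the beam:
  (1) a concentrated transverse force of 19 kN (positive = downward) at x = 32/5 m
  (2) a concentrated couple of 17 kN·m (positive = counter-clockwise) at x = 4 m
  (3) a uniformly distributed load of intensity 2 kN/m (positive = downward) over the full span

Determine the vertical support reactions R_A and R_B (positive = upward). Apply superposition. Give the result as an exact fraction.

Load 1 — point force P=19 kN at a=32/5 m (b=L-a=48/5):
  R_A = Pb/L = 19·(48/5)/16 = 57/5 kN
  R_B = Pa/L = 19·(32/5)/16 = 38/5 kN
Load 2 — applied couple M₀=17 kN·m at a=4 m (b=L-a=12):
  R_A = M₀/L = 17/16 kN
  R_B = -M₀/L = -17/16 kN
Load 3 — uniform load w=2 kN/m over full span:
  R_A = wL/2 = 2·16/2 = 16 kN
  R_B = wL/2 = 2·16/2 = 16 kN
Superposition: R_A = 2277/80 kN, R_B = 1803/80 kN

R_A = 2277/80 kN, R_B = 1803/80 kN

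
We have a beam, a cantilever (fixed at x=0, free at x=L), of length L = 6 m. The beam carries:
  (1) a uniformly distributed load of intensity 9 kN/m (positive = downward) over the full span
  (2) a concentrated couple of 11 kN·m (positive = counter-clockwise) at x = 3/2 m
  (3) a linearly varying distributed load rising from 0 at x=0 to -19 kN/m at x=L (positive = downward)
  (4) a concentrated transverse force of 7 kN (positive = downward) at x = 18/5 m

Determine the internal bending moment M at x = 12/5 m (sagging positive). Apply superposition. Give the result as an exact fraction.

Load 1 — uniform load w=9 kN/m over full span:
  M_1 = -w(L-x)²/2 = -9·(6-(12/5))²/2 = -1458/25 kN·m
Load 2 — applied couple M₀=11 kN·m at a=3/2 m (b=L-a=9/2):
  M_2 = 0  [x>a] = 0 kN·m
Load 3 — triangular load w₀=-19 kN/m (0→w₀ over full span):
  M_3 = w₀Lx/2 - w₀L²/3 - w₀x³/(6L) = (-19)·6·(12/5)/2 - (-19)·6²/3 - (-19)·(12/5)³/(6·6) = 12312/125 kN·m
Load 4 — point force P=7 kN at a=18/5 m (b=L-a=12/5):
  M_4 = -P(a-x)  [x≤a] = -7·((18/5)-(12/5)) = -42/5 kN·m
Superposition: M = Σ M_i = 3972/125 kN·m ≈ 31.776000 kN·m

M(12/5) = 3972/125 kN·m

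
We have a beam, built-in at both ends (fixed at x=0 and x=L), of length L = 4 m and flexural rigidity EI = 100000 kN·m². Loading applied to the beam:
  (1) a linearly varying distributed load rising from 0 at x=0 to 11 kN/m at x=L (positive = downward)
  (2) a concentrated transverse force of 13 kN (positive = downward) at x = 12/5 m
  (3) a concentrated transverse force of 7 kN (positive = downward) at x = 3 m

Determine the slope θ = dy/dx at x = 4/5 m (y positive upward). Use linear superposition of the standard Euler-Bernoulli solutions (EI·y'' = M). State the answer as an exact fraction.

Load 1 — triangular load w₀=11 kN/m (0→w₀ over full span):
  θ_1 = -w₀(2x(L-x)(L-2x)(x+2L)+x²(L-x)²)/(120LEI) = -11·(2·(4/5)·(4-(4/5))·(4-2·(4/5))·((4/5)+2·4)+(4/5)²·(4-(4/5))²)/(120·4·100000) = -154/5859375 rad
Load 2 — point force P=13 kN at a=12/5 m (b=L-a=8/5):
  θ_2 = -Pb²x(2aL-(3a+b)x)/(2L³EI)  [x≤a] = -13·(8/5)²·(4/5)·(2·(12/5)·4-(3·(12/5)+(8/5))·(4/5))/(2·4³·100000) = -247/9765625 rad
Load 3 — point force P=7 kN at a=3 m (b=L-a=1):
  θ_3 = -Pb²x(2aL-(3a+b)x)/(2L³EI)  [x≤a] = -7·1²·(4/5)·(2·3·4-(3·3+1)·(4/5))/(2·4³·100000) = -7/1000000 rad
Superposition: θ = Σ θ_i = -109829/1875000000 rad ≈ -0.000059 rad

θ(4/5) = -109829/1875000000 rad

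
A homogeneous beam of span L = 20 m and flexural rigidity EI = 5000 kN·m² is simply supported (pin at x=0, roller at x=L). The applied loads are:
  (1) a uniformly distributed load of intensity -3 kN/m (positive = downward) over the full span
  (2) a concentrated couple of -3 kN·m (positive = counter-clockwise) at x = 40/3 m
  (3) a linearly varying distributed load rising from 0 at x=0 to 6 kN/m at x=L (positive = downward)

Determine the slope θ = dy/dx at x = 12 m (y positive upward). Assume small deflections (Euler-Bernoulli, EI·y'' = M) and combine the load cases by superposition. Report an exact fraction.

Load 1 — uniform load w=-3 kN/m over full span:
  θ_1 = -w(L³-6Lx²+4x³)/(24EI) = -(-3)·(20³-6·20·12²+4·12³)/(24·5000) = -37/625 rad
Load 2 — applied couple M₀=-3 kN·m at a=40/3 m (b=L-a=20/3):
  θ_2 = (M₀x²/(2L)+C₁)/EI  [x≤a] with C₁=M₀(3b²-L²)/(6L)=20/3 = ((-3)·12²/(2·20)+(20/3))/5000 = -31/37500 rad
Load 3 — triangular load w₀=6 kN/m (0→w₀ over full span):
  θ_3 = -w₀(7L⁴-30L²x²+15x⁴)/(360LEI) = -6·(7·20⁴-30·20²·12²+15·12⁴)/(360·20·5000) = 464/9375 rad
Superposition: θ = Σ θ_i = -79/7500 rad ≈ -0.010533 rad

θ(12) = -79/7500 rad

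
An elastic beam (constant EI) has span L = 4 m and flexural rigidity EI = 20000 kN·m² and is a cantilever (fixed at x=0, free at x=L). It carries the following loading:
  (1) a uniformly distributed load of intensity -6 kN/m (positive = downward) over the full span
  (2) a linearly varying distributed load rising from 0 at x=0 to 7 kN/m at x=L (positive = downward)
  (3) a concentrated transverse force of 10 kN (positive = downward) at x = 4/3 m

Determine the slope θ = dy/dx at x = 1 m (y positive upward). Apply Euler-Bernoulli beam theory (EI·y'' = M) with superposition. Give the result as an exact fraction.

Load 1 — uniform load w=-6 kN/m over full span:
  θ_1 = -wx(x²-3Lx+3L²)/(6EI) = -(-6)·1·(1²-3·4·1+3·4²)/(6·20000) = 37/20000 rad
Load 2 — triangular load w₀=7 kN/m (0→w₀ over full span):
  θ_2 = (w₀Lx²/4-w₀L²x/3-w₀x⁴/(24L))/EI = (7·4·1²/4-7·4²·1/3-7·1⁴/(24·4))/20000 = -973/640000 rad
Load 3 — point force P=10 kN at a=4/3 m (b=L-a=8/3):
  θ_3 = -Px(2a-x)/(2EI)  [x≤a] = -10·1·(2·(4/3)-1)/(2·20000) = -1/2400 rad
Superposition: θ = Σ θ_i = -167/1920000 rad ≈ -0.000087 rad

θ(1) = -167/1920000 rad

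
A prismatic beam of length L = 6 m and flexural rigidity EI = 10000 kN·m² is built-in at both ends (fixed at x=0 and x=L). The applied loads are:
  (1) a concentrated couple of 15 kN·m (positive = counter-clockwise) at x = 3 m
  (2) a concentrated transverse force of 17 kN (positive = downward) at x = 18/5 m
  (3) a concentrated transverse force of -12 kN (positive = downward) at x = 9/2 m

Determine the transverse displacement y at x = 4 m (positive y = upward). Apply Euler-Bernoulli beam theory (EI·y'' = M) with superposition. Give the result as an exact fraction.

Load 1 — applied couple M₀=15 kN·m at a=3 m (b=L-a=3):
  y_1 = (R_Ax³/6 - M_Ax²/2 - M₀(x-a)²/2)/EI  [x>a] with R_A=15/4, M_A=15/4 = ((15/4)·4³/6 - (15/4)·4²/2 - 15·(4-3)²/2)/10000 = 1/4000 m
Load 2 — point force P=17 kN at a=18/5 m (b=L-a=12/5):
  y_2 = -Pa²(L-x)²(3bL-(3b+a)(L-x))/(6L³EI)  [x>a] = -17·(18/5)²·(6-4)²·(3·(12/5)·6-(3·(12/5)+(18/5))·(6-4))/(6·6³·10000) = -459/312500 m
Load 3 — point force P=-12 kN at a=9/2 m (b=L-a=3/2):
  y_3 = -Pb²x²(3aL-(3a+b)x)/(6L³EI)  [x≤a] = -(-12)·(3/2)²·4²·(3·(9/2)·6-(3·(9/2)+(3/2))·4)/(6·6³·10000) = 7/10000 m
Superposition: y = Σ y_i = -1297/2500000 m ≈ -0.000519 m

y(4) = -1297/2500000 m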